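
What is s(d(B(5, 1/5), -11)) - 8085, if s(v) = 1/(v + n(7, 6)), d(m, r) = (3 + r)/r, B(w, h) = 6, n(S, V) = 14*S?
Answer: -8780299/1086 ≈ -8085.0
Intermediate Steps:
d(m, r) = (3 + r)/r
s(v) = 1/(98 + v) (s(v) = 1/(v + 14*7) = 1/(v + 98) = 1/(98 + v))
s(d(B(5, 1/5), -11)) - 8085 = 1/(98 + (3 - 11)/(-11)) - 8085 = 1/(98 - 1/11*(-8)) - 8085 = 1/(98 + 8/11) - 8085 = 1/(1086/11) - 8085 = 11/1086 - 8085 = -8780299/1086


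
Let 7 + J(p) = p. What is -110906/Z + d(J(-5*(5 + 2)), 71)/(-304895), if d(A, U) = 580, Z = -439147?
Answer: 6711995922/26778744913 ≈ 0.25065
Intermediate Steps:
J(p) = -7 + p
-110906/Z + d(J(-5*(5 + 2)), 71)/(-304895) = -110906/(-439147) + 580/(-304895) = -110906*(-1/439147) + 580*(-1/304895) = 110906/439147 - 116/60979 = 6711995922/26778744913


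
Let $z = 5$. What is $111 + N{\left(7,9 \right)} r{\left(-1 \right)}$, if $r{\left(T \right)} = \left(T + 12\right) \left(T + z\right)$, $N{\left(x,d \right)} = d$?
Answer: $507$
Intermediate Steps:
$r{\left(T \right)} = \left(5 + T\right) \left(12 + T\right)$ ($r{\left(T \right)} = \left(T + 12\right) \left(T + 5\right) = \left(12 + T\right) \left(5 + T\right) = \left(5 + T\right) \left(12 + T\right)$)
$111 + N{\left(7,9 \right)} r{\left(-1 \right)} = 111 + 9 \left(60 + \left(-1\right)^{2} + 17 \left(-1\right)\right) = 111 + 9 \left(60 + 1 - 17\right) = 111 + 9 \cdot 44 = 111 + 396 = 507$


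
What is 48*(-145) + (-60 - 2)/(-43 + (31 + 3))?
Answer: -62578/9 ≈ -6953.1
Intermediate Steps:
48*(-145) + (-60 - 2)/(-43 + (31 + 3)) = -6960 - 62/(-43 + 34) = -6960 - 62/(-9) = -6960 - 62*(-⅑) = -6960 + 62/9 = -62578/9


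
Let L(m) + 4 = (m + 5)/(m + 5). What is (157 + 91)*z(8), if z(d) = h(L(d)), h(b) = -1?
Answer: -248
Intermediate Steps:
L(m) = -3 (L(m) = -4 + (m + 5)/(m + 5) = -4 + (5 + m)/(5 + m) = -4 + 1 = -3)
z(d) = -1
(157 + 91)*z(8) = (157 + 91)*(-1) = 248*(-1) = -248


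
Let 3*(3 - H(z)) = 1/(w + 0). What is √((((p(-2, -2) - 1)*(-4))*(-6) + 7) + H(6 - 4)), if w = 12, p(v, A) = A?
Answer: I*√2233/6 ≈ 7.8758*I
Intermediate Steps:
H(z) = 107/36 (H(z) = 3 - 1/(3*(12 + 0)) = 3 - ⅓/12 = 3 - ⅓*1/12 = 3 - 1/36 = 107/36)
√((((p(-2, -2) - 1)*(-4))*(-6) + 7) + H(6 - 4)) = √((((-2 - 1)*(-4))*(-6) + 7) + 107/36) = √((-3*(-4)*(-6) + 7) + 107/36) = √((12*(-6) + 7) + 107/36) = √((-72 + 7) + 107/36) = √(-65 + 107/36) = √(-2233/36) = I*√2233/6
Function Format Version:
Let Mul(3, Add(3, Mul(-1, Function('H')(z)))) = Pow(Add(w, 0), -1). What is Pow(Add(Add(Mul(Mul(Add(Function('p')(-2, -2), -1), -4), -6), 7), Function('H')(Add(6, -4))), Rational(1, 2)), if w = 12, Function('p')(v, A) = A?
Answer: Mul(Rational(1, 6), I, Pow(2233, Rational(1, 2))) ≈ Mul(7.8758, I)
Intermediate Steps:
Function('H')(z) = Rational(107, 36) (Function('H')(z) = Add(3, Mul(Rational(-1, 3), Pow(Add(12, 0), -1))) = Add(3, Mul(Rational(-1, 3), Pow(12, -1))) = Add(3, Mul(Rational(-1, 3), Rational(1, 12))) = Add(3, Rational(-1, 36)) = Rational(107, 36))
Pow(Add(Add(Mul(Mul(Add(Function('p')(-2, -2), -1), -4), -6), 7), Function('H')(Add(6, -4))), Rational(1, 2)) = Pow(Add(Add(Mul(Mul(Add(-2, -1), -4), -6), 7), Rational(107, 36)), Rational(1, 2)) = Pow(Add(Add(Mul(Mul(-3, -4), -6), 7), Rational(107, 36)), Rational(1, 2)) = Pow(Add(Add(Mul(12, -6), 7), Rational(107, 36)), Rational(1, 2)) = Pow(Add(Add(-72, 7), Rational(107, 36)), Rational(1, 2)) = Pow(Add(-65, Rational(107, 36)), Rational(1, 2)) = Pow(Rational(-2233, 36), Rational(1, 2)) = Mul(Rational(1, 6), I, Pow(2233, Rational(1, 2)))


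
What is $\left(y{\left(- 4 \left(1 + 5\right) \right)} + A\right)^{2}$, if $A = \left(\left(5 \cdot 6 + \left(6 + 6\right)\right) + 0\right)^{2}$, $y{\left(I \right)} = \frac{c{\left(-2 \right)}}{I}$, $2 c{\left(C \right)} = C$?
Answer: $\frac{1792421569}{576} \approx 3.1118 \cdot 10^{6}$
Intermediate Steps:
$c{\left(C \right)} = \frac{C}{2}$
$y{\left(I \right)} = - \frac{1}{I}$ ($y{\left(I \right)} = \frac{\frac{1}{2} \left(-2\right)}{I} = - \frac{1}{I}$)
$A = 1764$ ($A = \left(\left(30 + 12\right) + 0\right)^{2} = \left(42 + 0\right)^{2} = 42^{2} = 1764$)
$\left(y{\left(- 4 \left(1 + 5\right) \right)} + A\right)^{2} = \left(- \frac{1}{\left(-4\right) \left(1 + 5\right)} + 1764\right)^{2} = \left(- \frac{1}{\left(-4\right) 6} + 1764\right)^{2} = \left(- \frac{1}{-24} + 1764\right)^{2} = \left(\left(-1\right) \left(- \frac{1}{24}\right) + 1764\right)^{2} = \left(\frac{1}{24} + 1764\right)^{2} = \left(\frac{42337}{24}\right)^{2} = \frac{1792421569}{576}$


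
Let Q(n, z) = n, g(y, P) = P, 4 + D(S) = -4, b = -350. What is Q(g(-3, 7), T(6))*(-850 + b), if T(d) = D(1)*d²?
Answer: -8400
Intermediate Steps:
D(S) = -8 (D(S) = -4 - 4 = -8)
T(d) = -8*d²
Q(g(-3, 7), T(6))*(-850 + b) = 7*(-850 - 350) = 7*(-1200) = -8400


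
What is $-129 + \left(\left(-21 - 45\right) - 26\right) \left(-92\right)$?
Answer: $8335$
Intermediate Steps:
$-129 + \left(\left(-21 - 45\right) - 26\right) \left(-92\right) = -129 + \left(-66 - 26\right) \left(-92\right) = -129 - -8464 = -129 + 8464 = 8335$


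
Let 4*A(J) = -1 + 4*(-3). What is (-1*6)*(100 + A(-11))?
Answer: -1161/2 ≈ -580.50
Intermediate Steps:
A(J) = -13/4 (A(J) = (-1 + 4*(-3))/4 = (-1 - 12)/4 = (¼)*(-13) = -13/4)
(-1*6)*(100 + A(-11)) = (-1*6)*(100 - 13/4) = -6*387/4 = -1161/2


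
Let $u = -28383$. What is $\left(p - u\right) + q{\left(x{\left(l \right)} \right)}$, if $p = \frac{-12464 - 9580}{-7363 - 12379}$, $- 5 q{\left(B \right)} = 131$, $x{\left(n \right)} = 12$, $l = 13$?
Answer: $\frac{1399604974}{49355} \approx 28358.0$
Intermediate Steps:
$q{\left(B \right)} = - \frac{131}{5}$ ($q{\left(B \right)} = \left(- \frac{1}{5}\right) 131 = - \frac{131}{5}$)
$p = \frac{11022}{9871}$ ($p = - \frac{22044}{-19742} = \left(-22044\right) \left(- \frac{1}{19742}\right) = \frac{11022}{9871} \approx 1.1166$)
$\left(p - u\right) + q{\left(x{\left(l \right)} \right)} = \left(\frac{11022}{9871} - -28383\right) - \frac{131}{5} = \left(\frac{11022}{9871} + 28383\right) - \frac{131}{5} = \frac{280179615}{9871} - \frac{131}{5} = \frac{1399604974}{49355}$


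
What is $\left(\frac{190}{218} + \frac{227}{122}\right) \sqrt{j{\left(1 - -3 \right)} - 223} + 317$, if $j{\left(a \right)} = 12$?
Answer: $317 + \frac{36333 i \sqrt{211}}{13298} \approx 317.0 + 39.688 i$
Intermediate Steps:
$\left(\frac{190}{218} + \frac{227}{122}\right) \sqrt{j{\left(1 - -3 \right)} - 223} + 317 = \left(\frac{190}{218} + \frac{227}{122}\right) \sqrt{12 - 223} + 317 = \left(190 \cdot \frac{1}{218} + 227 \cdot \frac{1}{122}\right) \sqrt{-211} + 317 = \left(\frac{95}{109} + \frac{227}{122}\right) i \sqrt{211} + 317 = \frac{36333 i \sqrt{211}}{13298} + 317 = 317 + \frac{36333 i \sqrt{211}}{13298}$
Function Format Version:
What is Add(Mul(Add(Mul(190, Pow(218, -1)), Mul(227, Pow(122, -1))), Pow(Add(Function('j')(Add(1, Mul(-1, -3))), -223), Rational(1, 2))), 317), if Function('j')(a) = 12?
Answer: Add(317, Mul(Rational(36333, 13298), I, Pow(211, Rational(1, 2)))) ≈ Add(317.00, Mul(39.688, I))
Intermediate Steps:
Add(Mul(Add(Mul(190, Pow(218, -1)), Mul(227, Pow(122, -1))), Pow(Add(Function('j')(Add(1, Mul(-1, -3))), -223), Rational(1, 2))), 317) = Add(Mul(Add(Mul(190, Pow(218, -1)), Mul(227, Pow(122, -1))), Pow(Add(12, -223), Rational(1, 2))), 317) = Add(Mul(Add(Mul(190, Rational(1, 218)), Mul(227, Rational(1, 122))), Pow(-211, Rational(1, 2))), 317) = Add(Mul(Add(Rational(95, 109), Rational(227, 122)), Mul(I, Pow(211, Rational(1, 2)))), 317) = Add(Mul(Rational(36333, 13298), Mul(I, Pow(211, Rational(1, 2)))), 317) = Add(Mul(Rational(36333, 13298), I, Pow(211, Rational(1, 2))), 317) = Add(317, Mul(Rational(36333, 13298), I, Pow(211, Rational(1, 2))))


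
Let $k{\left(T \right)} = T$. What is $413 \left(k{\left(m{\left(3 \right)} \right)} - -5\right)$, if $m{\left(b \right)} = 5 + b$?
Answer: $5369$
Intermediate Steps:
$413 \left(k{\left(m{\left(3 \right)} \right)} - -5\right) = 413 \left(\left(5 + 3\right) - -5\right) = 413 \left(8 + 5\right) = 413 \cdot 13 = 5369$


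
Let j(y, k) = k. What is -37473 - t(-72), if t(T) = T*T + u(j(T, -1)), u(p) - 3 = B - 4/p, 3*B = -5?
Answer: -127987/3 ≈ -42662.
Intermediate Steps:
B = -5/3 (B = (⅓)*(-5) = -5/3 ≈ -1.6667)
u(p) = 4/3 - 4/p (u(p) = 3 + (-5/3 - 4/p) = 4/3 - 4/p)
t(T) = 16/3 + T² (t(T) = T*T + (4/3 - 4/(-1)) = T² + (4/3 - 4*(-1)) = T² + (4/3 + 4) = T² + 16/3 = 16/3 + T²)
-37473 - t(-72) = -37473 - (16/3 + (-72)²) = -37473 - (16/3 + 5184) = -37473 - 1*15568/3 = -37473 - 15568/3 = -127987/3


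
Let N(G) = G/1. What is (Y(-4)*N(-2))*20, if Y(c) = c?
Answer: 160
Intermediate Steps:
N(G) = G (N(G) = G*1 = G)
(Y(-4)*N(-2))*20 = -4*(-2)*20 = 8*20 = 160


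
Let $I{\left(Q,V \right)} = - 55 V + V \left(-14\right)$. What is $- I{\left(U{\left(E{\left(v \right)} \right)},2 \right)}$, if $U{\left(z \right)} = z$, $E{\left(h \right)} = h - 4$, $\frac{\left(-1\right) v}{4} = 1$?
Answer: $138$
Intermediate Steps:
$v = -4$ ($v = \left(-4\right) 1 = -4$)
$E{\left(h \right)} = -4 + h$
$I{\left(Q,V \right)} = - 69 V$ ($I{\left(Q,V \right)} = - 55 V - 14 V = - 69 V$)
$- I{\left(U{\left(E{\left(v \right)} \right)},2 \right)} = - \left(-69\right) 2 = \left(-1\right) \left(-138\right) = 138$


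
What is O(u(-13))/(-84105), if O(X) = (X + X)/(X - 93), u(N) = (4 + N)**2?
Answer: 1/6230 ≈ 0.00016051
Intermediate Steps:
O(X) = 2*X/(-93 + X) (O(X) = (2*X)/(-93 + X) = 2*X/(-93 + X))
O(u(-13))/(-84105) = (2*(4 - 13)**2/(-93 + (4 - 13)**2))/(-84105) = (2*(-9)**2/(-93 + (-9)**2))*(-1/84105) = (2*81/(-93 + 81))*(-1/84105) = (2*81/(-12))*(-1/84105) = (2*81*(-1/12))*(-1/84105) = -27/2*(-1/84105) = 1/6230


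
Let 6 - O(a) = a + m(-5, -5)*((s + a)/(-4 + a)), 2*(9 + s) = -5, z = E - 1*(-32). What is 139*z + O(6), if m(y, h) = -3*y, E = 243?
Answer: 153065/4 ≈ 38266.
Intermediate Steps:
z = 275 (z = 243 - 1*(-32) = 243 + 32 = 275)
s = -23/2 (s = -9 + (1/2)*(-5) = -9 - 5/2 = -23/2 ≈ -11.500)
O(a) = 6 - a - 15*(-23/2 + a)/(-4 + a) (O(a) = 6 - (a + (-3*(-5))*((-23/2 + a)/(-4 + a))) = 6 - (a + 15*((-23/2 + a)/(-4 + a))) = 6 - (a + 15*(-23/2 + a)/(-4 + a)) = 6 + (-a - 15*(-23/2 + a)/(-4 + a)) = 6 - a - 15*(-23/2 + a)/(-4 + a))
139*z + O(6) = 139*275 + (297/2 - 1*6**2 - 5*6)/(-4 + 6) = 38225 + (297/2 - 1*36 - 30)/2 = 38225 + (297/2 - 36 - 30)/2 = 38225 + (1/2)*(165/2) = 38225 + 165/4 = 153065/4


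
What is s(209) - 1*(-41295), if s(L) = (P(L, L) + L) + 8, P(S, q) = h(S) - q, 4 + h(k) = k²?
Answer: 84980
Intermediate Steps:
h(k) = -4 + k²
P(S, q) = -4 + S² - q (P(S, q) = (-4 + S²) - q = -4 + S² - q)
s(L) = 4 + L² (s(L) = ((-4 + L² - L) + L) + 8 = (-4 + L²) + 8 = 4 + L²)
s(209) - 1*(-41295) = (4 + 209²) - 1*(-41295) = (4 + 43681) + 41295 = 43685 + 41295 = 84980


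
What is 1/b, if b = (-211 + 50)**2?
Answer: 1/25921 ≈ 3.8579e-5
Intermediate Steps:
b = 25921 (b = (-161)**2 = 25921)
1/b = 1/25921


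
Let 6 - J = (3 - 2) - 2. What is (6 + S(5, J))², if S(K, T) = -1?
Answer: 25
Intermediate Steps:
J = 7 (J = 6 - ((3 - 2) - 2) = 6 - (1 - 2) = 6 - 1*(-1) = 6 + 1 = 7)
(6 + S(5, J))² = (6 - 1)² = 5² = 25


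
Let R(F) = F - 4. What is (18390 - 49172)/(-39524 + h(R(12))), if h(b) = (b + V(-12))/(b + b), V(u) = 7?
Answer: 492512/632369 ≈ 0.77884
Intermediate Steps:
R(F) = -4 + F
h(b) = (7 + b)/(2*b) (h(b) = (b + 7)/(b + b) = (7 + b)/((2*b)) = (7 + b)*(1/(2*b)) = (7 + b)/(2*b))
(18390 - 49172)/(-39524 + h(R(12))) = (18390 - 49172)/(-39524 + (7 + (-4 + 12))/(2*(-4 + 12))) = -30782/(-39524 + (1/2)*(7 + 8)/8) = -30782/(-39524 + (1/2)*(1/8)*15) = -30782/(-39524 + 15/16) = -30782/(-632369/16) = -30782*(-16/632369) = 492512/632369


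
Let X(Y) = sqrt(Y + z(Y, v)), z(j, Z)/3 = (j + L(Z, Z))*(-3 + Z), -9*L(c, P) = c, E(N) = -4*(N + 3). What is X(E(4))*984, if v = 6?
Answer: 984*I*sqrt(286) ≈ 16641.0*I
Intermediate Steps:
E(N) = -12 - 4*N (E(N) = -4*(3 + N) = -12 - 4*N)
L(c, P) = -c/9
z(j, Z) = 3*(-3 + Z)*(j - Z/9) (z(j, Z) = 3*((j - Z/9)*(-3 + Z)) = 3*((-3 + Z)*(j - Z/9)) = 3*(-3 + Z)*(j - Z/9))
X(Y) = sqrt(-6 + 10*Y) (X(Y) = sqrt(Y + (6 - 9*Y - 1/3*6**2 + 3*6*Y)) = sqrt(Y + (6 - 9*Y - 1/3*36 + 18*Y)) = sqrt(Y + (6 - 9*Y - 12 + 18*Y)) = sqrt(Y + (-6 + 9*Y)) = sqrt(-6 + 10*Y))
X(E(4))*984 = sqrt(-6 + 10*(-12 - 4*4))*984 = sqrt(-6 + 10*(-12 - 16))*984 = sqrt(-6 + 10*(-28))*984 = sqrt(-6 - 280)*984 = sqrt(-286)*984 = (I*sqrt(286))*984 = 984*I*sqrt(286)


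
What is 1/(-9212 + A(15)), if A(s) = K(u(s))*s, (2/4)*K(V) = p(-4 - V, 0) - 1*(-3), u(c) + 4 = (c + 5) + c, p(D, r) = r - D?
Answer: -1/8072 ≈ -0.00012388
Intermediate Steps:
u(c) = 1 + 2*c (u(c) = -4 + ((c + 5) + c) = -4 + ((5 + c) + c) = -4 + (5 + 2*c) = 1 + 2*c)
K(V) = 14 + 2*V (K(V) = 2*((0 - (-4 - V)) - 1*(-3)) = 2*((0 + (4 + V)) + 3) = 2*((4 + V) + 3) = 2*(7 + V) = 14 + 2*V)
A(s) = s*(16 + 4*s) (A(s) = (14 + 2*(1 + 2*s))*s = (14 + (2 + 4*s))*s = (16 + 4*s)*s = s*(16 + 4*s))
1/(-9212 + A(15)) = 1/(-9212 + 4*15*(4 + 15)) = 1/(-9212 + 4*15*19) = 1/(-9212 + 1140) = 1/(-8072) = -1/8072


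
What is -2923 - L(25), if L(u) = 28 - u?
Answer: -2926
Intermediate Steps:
-2923 - L(25) = -2923 - (28 - 1*25) = -2923 - (28 - 25) = -2923 - 1*3 = -2923 - 3 = -2926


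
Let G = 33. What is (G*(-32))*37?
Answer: -39072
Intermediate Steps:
(G*(-32))*37 = (33*(-32))*37 = -1056*37 = -39072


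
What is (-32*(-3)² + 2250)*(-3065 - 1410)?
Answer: -8779950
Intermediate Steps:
(-32*(-3)² + 2250)*(-3065 - 1410) = (-32*9 + 2250)*(-4475) = (-288 + 2250)*(-4475) = 1962*(-4475) = -8779950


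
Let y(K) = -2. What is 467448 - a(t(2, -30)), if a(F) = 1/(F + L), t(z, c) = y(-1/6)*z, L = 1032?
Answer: 480536543/1028 ≈ 4.6745e+5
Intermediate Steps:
t(z, c) = -2*z
a(F) = 1/(1032 + F) (a(F) = 1/(F + 1032) = 1/(1032 + F))
467448 - a(t(2, -30)) = 467448 - 1/(1032 - 2*2) = 467448 - 1/(1032 - 4) = 467448 - 1/1028 = 480536543/1028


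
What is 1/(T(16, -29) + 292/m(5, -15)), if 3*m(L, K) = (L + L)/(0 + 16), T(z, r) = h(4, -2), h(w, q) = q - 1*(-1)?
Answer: 5/7003 ≈ 0.00071398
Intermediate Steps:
h(w, q) = 1 + q (h(w, q) = q + 1 = 1 + q)
T(z, r) = -1 (T(z, r) = 1 - 2 = -1)
m(L, K) = L/24 (m(L, K) = ((L + L)/(0 + 16))/3 = ((2*L)/16)/3 = ((2*L)*(1/16))/3 = (L/8)/3 = L/24)
1/(T(16, -29) + 292/m(5, -15)) = 1/(-1 + 292/(((1/24)*5))) = 1/(-1 + 292/(5/24)) = 1/(-1 + 292*(24/5)) = 1/(-1 + 7008/5) = 1/(7003/5) = 5/7003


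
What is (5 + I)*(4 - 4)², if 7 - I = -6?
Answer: 0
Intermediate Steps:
I = 13 (I = 7 - 1*(-6) = 7 + 6 = 13)
(5 + I)*(4 - 4)² = (5 + 13)*(4 - 4)² = 18*0² = 18*0 = 0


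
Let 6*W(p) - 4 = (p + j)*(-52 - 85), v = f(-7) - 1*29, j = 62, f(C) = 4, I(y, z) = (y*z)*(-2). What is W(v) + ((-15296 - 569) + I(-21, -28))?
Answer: -107311/6 ≈ -17885.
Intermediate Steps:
I(y, z) = -2*y*z
v = -25 (v = 4 - 1*29 = 4 - 29 = -25)
W(p) = -1415 - 137*p/6 (W(p) = 2/3 + ((p + 62)*(-52 - 85))/6 = 2/3 + ((62 + p)*(-137))/6 = 2/3 + (-8494 - 137*p)/6 = 2/3 + (-4247/3 - 137*p/6) = -1415 - 137*p/6)
W(v) + ((-15296 - 569) + I(-21, -28)) = (-1415 - 137/6*(-25)) + ((-15296 - 569) - 2*(-21)*(-28)) = (-1415 + 3425/6) + (-15865 - 1176) = -5065/6 - 17041 = -107311/6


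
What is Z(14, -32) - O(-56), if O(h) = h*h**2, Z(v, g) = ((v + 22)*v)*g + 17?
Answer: 159505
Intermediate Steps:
Z(v, g) = 17 + g*v*(22 + v) (Z(v, g) = ((22 + v)*v)*g + 17 = (v*(22 + v))*g + 17 = g*v*(22 + v) + 17 = 17 + g*v*(22 + v))
O(h) = h**3
Z(14, -32) - O(-56) = (17 - 32*14**2 + 22*(-32)*14) - 1*(-56)**3 = (17 - 32*196 - 9856) - 1*(-175616) = (17 - 6272 - 9856) + 175616 = -16111 + 175616 = 159505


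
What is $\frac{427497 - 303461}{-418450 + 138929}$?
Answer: $- \frac{11276}{25411} \approx -0.44374$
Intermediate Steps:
$\frac{427497 - 303461}{-418450 + 138929} = \frac{124036}{-279521} = 124036 \left(- \frac{1}{279521}\right) = - \frac{11276}{25411}$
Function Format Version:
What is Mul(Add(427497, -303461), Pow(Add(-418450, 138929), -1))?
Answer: Rational(-11276, 25411) ≈ -0.44374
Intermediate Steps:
Mul(Add(427497, -303461), Pow(Add(-418450, 138929), -1)) = Mul(124036, Pow(-279521, -1)) = Mul(124036, Rational(-1, 279521)) = Rational(-11276, 25411)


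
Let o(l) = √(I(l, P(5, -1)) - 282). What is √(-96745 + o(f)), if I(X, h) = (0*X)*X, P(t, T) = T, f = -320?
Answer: √(-96745 + I*√282) ≈ 0.027 + 311.04*I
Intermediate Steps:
I(X, h) = 0 (I(X, h) = 0*X = 0)
o(l) = I*√282 (o(l) = √(0 - 282) = √(-282) = I*√282)
√(-96745 + o(f)) = √(-96745 + I*√282)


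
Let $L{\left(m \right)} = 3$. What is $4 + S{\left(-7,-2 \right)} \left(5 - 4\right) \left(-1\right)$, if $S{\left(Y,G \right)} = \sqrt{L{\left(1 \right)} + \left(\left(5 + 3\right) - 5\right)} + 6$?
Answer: $-2 - \sqrt{6} \approx -4.4495$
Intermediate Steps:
$S{\left(Y,G \right)} = 6 + \sqrt{6}$ ($S{\left(Y,G \right)} = \sqrt{3 + \left(\left(5 + 3\right) - 5\right)} + 6 = \sqrt{3 + \left(8 - 5\right)} + 6 = \sqrt{3 + 3} + 6 = \sqrt{6} + 6 = 6 + \sqrt{6}$)
$4 + S{\left(-7,-2 \right)} \left(5 - 4\right) \left(-1\right) = 4 + \left(6 + \sqrt{6}\right) \left(5 - 4\right) \left(-1\right) = 4 + \left(6 + \sqrt{6}\right) 1 \left(-1\right) = 4 + \left(6 + \sqrt{6}\right) \left(-1\right) = 4 - \left(6 + \sqrt{6}\right) = -2 - \sqrt{6}$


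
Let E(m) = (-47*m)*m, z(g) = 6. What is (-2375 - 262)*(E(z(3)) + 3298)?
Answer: -4235022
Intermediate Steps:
E(m) = -47*m**2
(-2375 - 262)*(E(z(3)) + 3298) = (-2375 - 262)*(-47*6**2 + 3298) = -2637*(-47*36 + 3298) = -2637*(-1692 + 3298) = -2637*1606 = -4235022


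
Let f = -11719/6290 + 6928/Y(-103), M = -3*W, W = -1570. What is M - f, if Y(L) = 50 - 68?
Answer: 288527131/56610 ≈ 5096.8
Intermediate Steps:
Y(L) = -18
M = 4710 (M = -3*(-1570) = 4710)
f = -21894031/56610 (f = -11719/6290 + 6928/(-18) = -11719*1/6290 + 6928*(-1/18) = -11719/6290 - 3464/9 = -21894031/56610 ≈ -386.75)
M - f = 4710 - 1*(-21894031/56610) = 4710 + 21894031/56610 = 288527131/56610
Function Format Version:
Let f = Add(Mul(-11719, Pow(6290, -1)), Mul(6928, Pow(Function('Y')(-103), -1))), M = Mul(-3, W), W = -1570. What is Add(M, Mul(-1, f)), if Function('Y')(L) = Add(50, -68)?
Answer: Rational(288527131, 56610) ≈ 5096.8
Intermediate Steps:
Function('Y')(L) = -18
M = 4710 (M = Mul(-3, -1570) = 4710)
f = Rational(-21894031, 56610) (f = Add(Mul(-11719, Pow(6290, -1)), Mul(6928, Pow(-18, -1))) = Add(Mul(-11719, Rational(1, 6290)), Mul(6928, Rational(-1, 18))) = Add(Rational(-11719, 6290), Rational(-3464, 9)) = Rational(-21894031, 56610) ≈ -386.75)
Add(M, Mul(-1, f)) = Add(4710, Mul(-1, Rational(-21894031, 56610))) = Add(4710, Rational(21894031, 56610)) = Rational(288527131, 56610)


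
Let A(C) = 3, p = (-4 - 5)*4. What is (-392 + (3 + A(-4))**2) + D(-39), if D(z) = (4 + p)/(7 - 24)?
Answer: -6020/17 ≈ -354.12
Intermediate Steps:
p = -36 (p = -9*4 = -36)
D(z) = 32/17 (D(z) = (4 - 36)/(7 - 24) = -32/(-17) = -32*(-1/17) = 32/17)
(-392 + (3 + A(-4))**2) + D(-39) = (-392 + (3 + 3)**2) + 32/17 = (-392 + 6**2) + 32/17 = (-392 + 36) + 32/17 = -356 + 32/17 = -6020/17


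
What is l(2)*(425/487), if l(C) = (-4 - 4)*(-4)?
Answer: 13600/487 ≈ 27.926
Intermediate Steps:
l(C) = 32 (l(C) = -8*(-4) = 32)
l(2)*(425/487) = 32*(425/487) = 13600/487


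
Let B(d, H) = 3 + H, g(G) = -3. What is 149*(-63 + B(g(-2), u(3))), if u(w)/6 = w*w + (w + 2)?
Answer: 3576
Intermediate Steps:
u(w) = 12 + 6*w + 6*w² (u(w) = 6*(w*w + (w + 2)) = 6*(w² + (2 + w)) = 6*(2 + w + w²) = 12 + 6*w + 6*w²)
149*(-63 + B(g(-2), u(3))) = 149*(-63 + (3 + (12 + 6*3 + 6*3²))) = 149*(-63 + (3 + (12 + 18 + 6*9))) = 149*(-63 + (3 + (12 + 18 + 54))) = 149*(-63 + (3 + 84)) = 149*(-63 + 87) = 149*24 = 3576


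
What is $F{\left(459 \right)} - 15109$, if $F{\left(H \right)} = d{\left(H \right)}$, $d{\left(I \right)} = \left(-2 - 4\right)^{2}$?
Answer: $-15073$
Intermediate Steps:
$d{\left(I \right)} = 36$ ($d{\left(I \right)} = \left(-6\right)^{2} = 36$)
$F{\left(H \right)} = 36$
$F{\left(459 \right)} - 15109 = 36 - 15109 = -15073$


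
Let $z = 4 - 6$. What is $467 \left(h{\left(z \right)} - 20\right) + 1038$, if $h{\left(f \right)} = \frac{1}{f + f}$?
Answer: $- \frac{33675}{4} \approx -8418.8$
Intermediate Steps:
$z = -2$ ($z = 4 - 6 = -2$)
$h{\left(f \right)} = \frac{1}{2 f}$
$467 \left(h{\left(z \right)} - 20\right) + 1038 = 467 \left(\frac{1}{2 \left(-2\right)} - 20\right) + 1038 = 467 \left(\frac{1}{2} \left(- \frac{1}{2}\right) - 20\right) + 1038 = 467 \left(- \frac{1}{4} - 20\right) + 1038 = 467 \left(- \frac{81}{4}\right) + 1038 = - \frac{37827}{4} + 1038 = - \frac{33675}{4}$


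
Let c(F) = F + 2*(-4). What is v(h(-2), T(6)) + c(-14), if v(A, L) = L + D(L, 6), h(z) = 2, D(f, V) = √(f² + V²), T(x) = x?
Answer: -16 + 6*√2 ≈ -7.5147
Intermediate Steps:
D(f, V) = √(V² + f²)
v(A, L) = L + √(36 + L²) (v(A, L) = L + √(6² + L²) = L + √(36 + L²))
c(F) = -8 + F (c(F) = F - 8 = -8 + F)
v(h(-2), T(6)) + c(-14) = (6 + √(36 + 6²)) + (-8 - 14) = (6 + √(36 + 36)) - 22 = (6 + √72) - 22 = (6 + 6*√2) - 22 = -16 + 6*√2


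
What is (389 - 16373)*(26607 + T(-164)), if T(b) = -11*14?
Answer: -422824752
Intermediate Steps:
T(b) = -154
(389 - 16373)*(26607 + T(-164)) = (389 - 16373)*(26607 - 154) = -15984*26453 = -422824752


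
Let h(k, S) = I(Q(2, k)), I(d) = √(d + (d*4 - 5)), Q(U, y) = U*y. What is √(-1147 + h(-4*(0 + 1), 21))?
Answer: √(-1147 + 3*I*√5) ≈ 0.09904 + 33.868*I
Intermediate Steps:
I(d) = √(-5 + 5*d) (I(d) = √(d + (4*d - 5)) = √(d + (-5 + 4*d)) = √(-5 + 5*d))
h(k, S) = √(-5 + 10*k) (h(k, S) = √(-5 + 5*(2*k)) = √(-5 + 10*k))
√(-1147 + h(-4*(0 + 1), 21)) = √(-1147 + √(-5 + 10*(-4*(0 + 1)))) = √(-1147 + √(-5 + 10*(-4*1))) = √(-1147 + √(-5 + 10*(-4))) = √(-1147 + √(-5 - 40)) = √(-1147 + √(-45)) = √(-1147 + 3*I*√5)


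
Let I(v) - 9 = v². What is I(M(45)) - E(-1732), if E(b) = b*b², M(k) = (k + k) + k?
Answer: 5195713402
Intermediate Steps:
M(k) = 3*k (M(k) = 2*k + k = 3*k)
I(v) = 9 + v²
E(b) = b³
I(M(45)) - E(-1732) = (9 + (3*45)²) - 1*(-1732)³ = (9 + 135²) - 1*(-5195695168) = (9 + 18225) + 5195695168 = 18234 + 5195695168 = 5195713402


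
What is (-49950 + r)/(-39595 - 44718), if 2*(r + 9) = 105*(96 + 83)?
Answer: 81123/168626 ≈ 0.48108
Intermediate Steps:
r = 18777/2 (r = -9 + (105*(96 + 83))/2 = -9 + (105*179)/2 = -9 + (½)*18795 = -9 + 18795/2 = 18777/2 ≈ 9388.5)
(-49950 + r)/(-39595 - 44718) = (-49950 + 18777/2)/(-39595 - 44718) = -81123/2/(-84313) = -81123/2*(-1/84313) = 81123/168626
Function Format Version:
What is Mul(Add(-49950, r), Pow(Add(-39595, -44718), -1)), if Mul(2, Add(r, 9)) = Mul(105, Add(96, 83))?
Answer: Rational(81123, 168626) ≈ 0.48108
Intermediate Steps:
r = Rational(18777, 2) (r = Add(-9, Mul(Rational(1, 2), Mul(105, Add(96, 83)))) = Add(-9, Mul(Rational(1, 2), Mul(105, 179))) = Add(-9, Mul(Rational(1, 2), 18795)) = Add(-9, Rational(18795, 2)) = Rational(18777, 2) ≈ 9388.5)
Mul(Add(-49950, r), Pow(Add(-39595, -44718), -1)) = Mul(Add(-49950, Rational(18777, 2)), Pow(Add(-39595, -44718), -1)) = Mul(Rational(-81123, 2), Pow(-84313, -1)) = Mul(Rational(-81123, 2), Rational(-1, 84313)) = Rational(81123, 168626)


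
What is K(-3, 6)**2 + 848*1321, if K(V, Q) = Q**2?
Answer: 1121504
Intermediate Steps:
K(-3, 6)**2 + 848*1321 = (6**2)**2 + 848*1321 = 36**2 + 1120208 = 1296 + 1120208 = 1121504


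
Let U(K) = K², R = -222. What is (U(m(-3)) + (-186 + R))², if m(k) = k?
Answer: 159201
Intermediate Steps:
(U(m(-3)) + (-186 + R))² = ((-3)² + (-186 - 222))² = (9 - 408)² = (-399)² = 159201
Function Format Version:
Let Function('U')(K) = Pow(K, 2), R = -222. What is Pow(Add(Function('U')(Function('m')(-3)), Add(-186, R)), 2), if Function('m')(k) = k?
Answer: 159201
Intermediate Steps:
Pow(Add(Function('U')(Function('m')(-3)), Add(-186, R)), 2) = Pow(Add(Pow(-3, 2), Add(-186, -222)), 2) = Pow(Add(9, -408), 2) = Pow(-399, 2) = 159201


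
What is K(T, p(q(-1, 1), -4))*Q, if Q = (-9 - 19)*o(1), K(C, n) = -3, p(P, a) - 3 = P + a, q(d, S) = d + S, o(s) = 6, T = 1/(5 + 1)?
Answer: 504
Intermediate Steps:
T = ⅙ (T = 1/6 = ⅙ ≈ 0.16667)
q(d, S) = S + d
p(P, a) = 3 + P + a (p(P, a) = 3 + (P + a) = 3 + P + a)
Q = -168 (Q = (-9 - 19)*6 = -28*6 = -168)
K(T, p(q(-1, 1), -4))*Q = -3*(-168) = 504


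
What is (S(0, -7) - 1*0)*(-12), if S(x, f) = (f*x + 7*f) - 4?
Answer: 636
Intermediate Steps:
S(x, f) = -4 + 7*f + f*x (S(x, f) = (7*f + f*x) - 4 = -4 + 7*f + f*x)
(S(0, -7) - 1*0)*(-12) = ((-4 + 7*(-7) - 7*0) - 1*0)*(-12) = ((-4 - 49 + 0) + 0)*(-12) = (-53 + 0)*(-12) = -53*(-12) = 636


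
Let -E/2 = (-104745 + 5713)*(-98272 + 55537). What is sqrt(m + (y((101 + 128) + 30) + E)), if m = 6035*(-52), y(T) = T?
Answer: I*sqrt(8464578601) ≈ 92003.0*I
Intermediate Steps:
E = -8464265040 (E = -2*(-104745 + 5713)*(-98272 + 55537) = -(-198064)*(-42735) = -2*4232132520 = -8464265040)
m = -313820
sqrt(m + (y((101 + 128) + 30) + E)) = sqrt(-313820 + (((101 + 128) + 30) - 8464265040)) = sqrt(-313820 + ((229 + 30) - 8464265040)) = sqrt(-313820 + (259 - 8464265040)) = sqrt(-313820 - 8464264781) = sqrt(-8464578601) = I*sqrt(8464578601)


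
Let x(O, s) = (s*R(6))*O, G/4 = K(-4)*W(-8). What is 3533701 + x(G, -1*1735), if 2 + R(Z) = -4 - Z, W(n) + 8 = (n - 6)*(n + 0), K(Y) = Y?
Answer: -31110779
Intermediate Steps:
W(n) = -8 + n*(-6 + n) (W(n) = -8 + (n - 6)*(n + 0) = -8 + (-6 + n)*n = -8 + n*(-6 + n))
R(Z) = -6 - Z (R(Z) = -2 + (-4 - Z) = -6 - Z)
G = -1664 (G = 4*(-4*(-8 + (-8)² - 6*(-8))) = 4*(-4*(-8 + 64 + 48)) = 4*(-4*104) = 4*(-416) = -1664)
x(O, s) = -12*O*s (x(O, s) = (s*(-6 - 1*6))*O = (s*(-6 - 6))*O = (s*(-12))*O = (-12*s)*O = -12*O*s)
3533701 + x(G, -1*1735) = 3533701 - 12*(-1664)*(-1*1735) = 3533701 - 12*(-1664)*(-1735) = 3533701 - 34644480 = -31110779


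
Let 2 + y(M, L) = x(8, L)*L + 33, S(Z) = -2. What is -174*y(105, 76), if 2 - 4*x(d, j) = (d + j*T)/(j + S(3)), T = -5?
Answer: -1059138/37 ≈ -28625.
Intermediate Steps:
x(d, j) = 1/2 - (d - 5*j)/(4*(-2 + j)) (x(d, j) = 1/2 - (d + j*(-5))/(4*(j - 2)) = 1/2 - (d - 5*j)/(4*(-2 + j)))
y(M, L) = 31 + L*(-12 + 7*L)/(4*(-2 + L)) (y(M, L) = -2 + (((-4 - 1*8 + 7*L)/(4*(-2 + L)))*L + 33) = -2 + (((-4 - 8 + 7*L)/(4*(-2 + L)))*L + 33) = -2 + (((-12 + 7*L)/(4*(-2 + L)))*L + 33) = -2 + (L*(-12 + 7*L)/(4*(-2 + L)) + 33) = -2 + (33 + L*(-12 + 7*L)/(4*(-2 + L))) = 31 + L*(-12 + 7*L)/(4*(-2 + L)))
-174*y(105, 76) = -87*(-248 + 7*76**2 + 112*76)/(2*(-2 + 76)) = -87*(-248 + 7*5776 + 8512)/(2*74) = -87*(-248 + 40432 + 8512)/(2*74) = -87*48696/(2*74) = -174*6087/37 = -1059138/37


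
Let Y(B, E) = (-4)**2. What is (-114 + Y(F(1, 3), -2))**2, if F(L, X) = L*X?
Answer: 9604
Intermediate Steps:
Y(B, E) = 16
(-114 + Y(F(1, 3), -2))**2 = (-114 + 16)**2 = (-98)**2 = 9604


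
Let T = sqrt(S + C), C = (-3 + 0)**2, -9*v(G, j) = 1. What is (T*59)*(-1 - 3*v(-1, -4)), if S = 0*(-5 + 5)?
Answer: -118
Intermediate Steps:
v(G, j) = -1/9 (v(G, j) = -1/9*1 = -1/9)
C = 9 (C = (-3)**2 = 9)
S = 0 (S = 0*0 = 0)
T = 3 (T = sqrt(0 + 9) = sqrt(9) = 3)
(T*59)*(-1 - 3*v(-1, -4)) = (3*59)*(-1 - 3*(-1/9)) = 177*(-1 + 1/3) = 177*(-2/3) = -118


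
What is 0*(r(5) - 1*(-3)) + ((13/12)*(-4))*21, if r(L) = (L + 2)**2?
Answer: -91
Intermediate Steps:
r(L) = (2 + L)**2
0*(r(5) - 1*(-3)) + ((13/12)*(-4))*21 = 0*((2 + 5)**2 - 1*(-3)) + ((13/12)*(-4))*21 = 0*(7**2 + 3) + ((13*(1/12))*(-4))*21 = 0*(49 + 3) + ((13/12)*(-4))*21 = 0*52 - 13/3*21 = 0 - 91 = -91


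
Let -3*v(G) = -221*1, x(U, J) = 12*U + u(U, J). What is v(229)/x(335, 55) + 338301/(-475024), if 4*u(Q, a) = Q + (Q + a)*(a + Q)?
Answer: -170606457829/240146008080 ≈ -0.71043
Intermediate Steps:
u(Q, a) = Q/4 + (Q + a)²/4 (u(Q, a) = (Q + (Q + a)*(a + Q))/4 = (Q + (Q + a)*(Q + a))/4 = (Q + (Q + a)²)/4 = Q/4 + (Q + a)²/4)
x(U, J) = (J + U)²/4 + 49*U/4 (x(U, J) = 12*U + (U/4 + (U + J)²/4) = 12*U + (U/4 + (J + U)²/4) = (J + U)²/4 + 49*U/4)
v(G) = 221/3 (v(G) = -(-221)/3 = -⅓*(-221) = 221/3)
v(229)/x(335, 55) + 338301/(-475024) = 221/(3*((55 + 335)²/4 + (49/4)*335)) + 338301/(-475024) = 221/(3*((¼)*390² + 16415/4)) + 338301*(-1/475024) = 221/(3*((¼)*152100 + 16415/4)) - 338301/475024 = 221/(3*(38025 + 16415/4)) - 338301/475024 = 221/(3*(168515/4)) - 338301/475024 = (221/3)*(4/168515) - 338301/475024 = 884/505545 - 338301/475024 = -170606457829/240146008080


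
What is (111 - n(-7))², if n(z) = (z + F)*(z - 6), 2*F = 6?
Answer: 3481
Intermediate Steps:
F = 3 (F = (½)*6 = 3)
n(z) = (-6 + z)*(3 + z) (n(z) = (z + 3)*(z - 6) = (3 + z)*(-6 + z) = (-6 + z)*(3 + z))
(111 - n(-7))² = (111 - (-18 + (-7)² - 3*(-7)))² = (111 - (-18 + 49 + 21))² = (111 - 1*52)² = (111 - 52)² = 59² = 3481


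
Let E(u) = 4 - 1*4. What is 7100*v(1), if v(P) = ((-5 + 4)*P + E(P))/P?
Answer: -7100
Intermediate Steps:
E(u) = 0 (E(u) = 4 - 4 = 0)
v(P) = -1 (v(P) = ((-5 + 4)*P + 0)/P = (-P + 0)/P = (-P)/P = -1)
7100*v(1) = 7100*(-1) = -7100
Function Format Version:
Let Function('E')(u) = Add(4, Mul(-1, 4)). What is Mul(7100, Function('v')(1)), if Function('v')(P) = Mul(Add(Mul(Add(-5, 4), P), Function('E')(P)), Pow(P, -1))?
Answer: -7100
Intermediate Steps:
Function('E')(u) = 0 (Function('E')(u) = Add(4, -4) = 0)
Function('v')(P) = -1 (Function('v')(P) = Mul(Add(Mul(Add(-5, 4), P), 0), Pow(P, -1)) = Mul(Add(Mul(-1, P), 0), Pow(P, -1)) = Mul(Mul(-1, P), Pow(P, -1)) = -1)
Mul(7100, Function('v')(1)) = Mul(7100, -1) = -7100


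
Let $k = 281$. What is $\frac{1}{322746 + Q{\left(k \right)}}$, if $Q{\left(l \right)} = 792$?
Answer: $\frac{1}{323538} \approx 3.0908 \cdot 10^{-6}$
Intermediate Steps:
$\frac{1}{322746 + Q{\left(k \right)}} = \frac{1}{322746 + 792} = \frac{1}{323538}$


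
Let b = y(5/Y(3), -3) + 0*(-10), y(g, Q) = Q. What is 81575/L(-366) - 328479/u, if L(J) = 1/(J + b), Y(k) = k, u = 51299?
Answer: -1544160504804/51299 ≈ -3.0101e+7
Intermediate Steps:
b = -3 (b = -3 + 0*(-10) = -3 + 0 = -3)
L(J) = 1/(-3 + J) (L(J) = 1/(J - 3) = 1/(-3 + J))
81575/L(-366) - 328479/u = 81575/(1/(-3 - 366)) - 328479/51299 = 81575/(1/(-369)) - 328479*1/51299 = 81575/(-1/369) - 328479/51299 = 81575*(-369) - 328479/51299 = -30101175 - 328479/51299 = -1544160504804/51299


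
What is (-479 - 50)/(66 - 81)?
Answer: 529/15 ≈ 35.267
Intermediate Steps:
(-479 - 50)/(66 - 81) = -529/(-15) = -529*(-1/15) = 529/15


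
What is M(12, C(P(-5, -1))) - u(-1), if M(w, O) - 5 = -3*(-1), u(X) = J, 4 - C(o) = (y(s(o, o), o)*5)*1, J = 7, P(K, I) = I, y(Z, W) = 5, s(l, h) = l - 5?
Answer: 1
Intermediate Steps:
s(l, h) = -5 + l
C(o) = -21 (C(o) = 4 - 5*5 = 4 - 25 = -21)
u(X) = 7
M(w, O) = 8 (M(w, O) = 5 - 3*(-1) = 5 + 3 = 8)
M(12, C(P(-5, -1))) - u(-1) = 8 - 1*7 = 8 - 7 = 1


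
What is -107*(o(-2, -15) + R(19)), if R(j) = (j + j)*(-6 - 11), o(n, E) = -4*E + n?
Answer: 62916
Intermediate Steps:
o(n, E) = n - 4*E
R(j) = -34*j (R(j) = (2*j)*(-17) = -34*j)
-107*(o(-2, -15) + R(19)) = -107*((-2 - 4*(-15)) - 34*19) = -107*((-2 + 60) - 646) = -107*(58 - 646) = -107*(-588) = 62916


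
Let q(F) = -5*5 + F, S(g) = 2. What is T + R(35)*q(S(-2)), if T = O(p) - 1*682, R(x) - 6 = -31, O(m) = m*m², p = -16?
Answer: -4203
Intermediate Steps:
O(m) = m³
R(x) = -25 (R(x) = 6 - 31 = -25)
q(F) = -25 + F
T = -4778 (T = (-16)³ - 1*682 = -4096 - 682 = -4778)
T + R(35)*q(S(-2)) = -4778 - 25*(-25 + 2) = -4778 - 25*(-23) = -4778 + 575 = -4203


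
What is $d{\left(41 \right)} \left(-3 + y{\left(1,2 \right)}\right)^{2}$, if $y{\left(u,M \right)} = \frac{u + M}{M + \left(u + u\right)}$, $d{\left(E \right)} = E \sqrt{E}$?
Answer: $\frac{3321 \sqrt{41}}{16} \approx 1329.0$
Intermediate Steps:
$d{\left(E \right)} = E^{\frac{3}{2}}$
$y{\left(u,M \right)} = \frac{M + u}{M + 2 u}$
$d{\left(41 \right)} \left(-3 + y{\left(1,2 \right)}\right)^{2} = 41^{\frac{3}{2}} \left(-3 + \frac{2 + 1}{2 + 2 \cdot 1}\right)^{2} = 41 \sqrt{41} \left(-3 + \frac{1}{2 + 2} \cdot 3\right)^{2} = 41 \sqrt{41} \left(-3 + \frac{1}{4} \cdot 3\right)^{2} = 41 \sqrt{41} \left(-3 + \frac{3}{4}\right)^{2} = 41 \sqrt{41} \left(- \frac{9}{4}\right)^{2} = 41 \sqrt{41} \cdot \frac{81}{16} = \frac{3321 \sqrt{41}}{16}$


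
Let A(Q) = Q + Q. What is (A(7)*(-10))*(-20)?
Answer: 2800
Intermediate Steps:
A(Q) = 2*Q
(A(7)*(-10))*(-20) = ((2*7)*(-10))*(-20) = (14*(-10))*(-20) = -140*(-20) = 2800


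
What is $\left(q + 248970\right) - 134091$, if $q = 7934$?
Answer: $122813$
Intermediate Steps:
$\left(q + 248970\right) - 134091 = \left(7934 + 248970\right) - 134091 = 256904 - 134091 = 122813$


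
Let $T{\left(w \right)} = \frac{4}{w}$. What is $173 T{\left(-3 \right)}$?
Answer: $- \frac{692}{3} \approx -230.67$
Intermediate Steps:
$173 T{\left(-3 \right)} = 173 \frac{4}{-3} = 173 \cdot 4 \left(- \frac{1}{3}\right) = 173 \left(- \frac{4}{3}\right) = - \frac{692}{3}$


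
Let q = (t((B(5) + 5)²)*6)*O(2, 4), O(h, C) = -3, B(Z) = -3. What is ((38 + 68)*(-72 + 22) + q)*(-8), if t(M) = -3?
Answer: 41968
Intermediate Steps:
q = 54 (q = -3*6*(-3) = -18*(-3) = 54)
((38 + 68)*(-72 + 22) + q)*(-8) = ((38 + 68)*(-72 + 22) + 54)*(-8) = (106*(-50) + 54)*(-8) = (-5300 + 54)*(-8) = -5246*(-8) = 41968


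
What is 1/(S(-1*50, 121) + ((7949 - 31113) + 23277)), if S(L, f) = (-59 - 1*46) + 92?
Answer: 1/100 ≈ 0.010000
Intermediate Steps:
S(L, f) = -13 (S(L, f) = (-59 - 46) + 92 = -105 + 92 = -13)
1/(S(-1*50, 121) + ((7949 - 31113) + 23277)) = 1/(-13 + ((7949 - 31113) + 23277)) = 1/(-13 + (-23164 + 23277)) = 1/(-13 + 113) = 1/100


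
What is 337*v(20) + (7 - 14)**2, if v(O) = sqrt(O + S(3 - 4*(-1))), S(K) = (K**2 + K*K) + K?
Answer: 49 + 1685*sqrt(5) ≈ 3816.8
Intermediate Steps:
S(K) = K + 2*K**2 (S(K) = (K**2 + K**2) + K = 2*K**2 + K = K + 2*K**2)
v(O) = sqrt(105 + O) (v(O) = sqrt(O + (3 - 4*(-1))*(1 + 2*(3 - 4*(-1)))) = sqrt(O + (3 + 4)*(1 + 2*(3 + 4))) = sqrt(O + 7*(1 + 2*7)) = sqrt(O + 7*(1 + 14)) = sqrt(O + 7*15) = sqrt(O + 105) = sqrt(105 + O))
337*v(20) + (7 - 14)**2 = 337*sqrt(105 + 20) + (7 - 14)**2 = 337*sqrt(125) + (-7)**2 = 337*(5*sqrt(5)) + 49 = 1685*sqrt(5) + 49 = 49 + 1685*sqrt(5)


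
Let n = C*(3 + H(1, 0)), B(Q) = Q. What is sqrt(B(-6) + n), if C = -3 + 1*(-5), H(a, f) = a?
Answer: I*sqrt(38) ≈ 6.1644*I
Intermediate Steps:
C = -8 (C = -3 - 5 = -8)
n = -32 (n = -8*(3 + 1) = -8*4 = -32)
sqrt(B(-6) + n) = sqrt(-6 - 32) = sqrt(-38) = I*sqrt(38)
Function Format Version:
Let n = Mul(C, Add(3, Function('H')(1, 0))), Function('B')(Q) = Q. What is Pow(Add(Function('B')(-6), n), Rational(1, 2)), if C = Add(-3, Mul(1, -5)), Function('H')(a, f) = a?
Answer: Mul(I, Pow(38, Rational(1, 2))) ≈ Mul(6.1644, I)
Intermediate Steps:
C = -8 (C = Add(-3, -5) = -8)
n = -32 (n = Mul(-8, Add(3, 1)) = Mul(-8, 4) = -32)
Pow(Add(Function('B')(-6), n), Rational(1, 2)) = Pow(Add(-6, -32), Rational(1, 2)) = Pow(-38, Rational(1, 2)) = Mul(I, Pow(38, Rational(1, 2)))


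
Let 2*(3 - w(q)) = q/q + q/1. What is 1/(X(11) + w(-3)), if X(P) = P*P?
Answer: 1/125 ≈ 0.0080000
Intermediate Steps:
X(P) = P**2
w(q) = 5/2 - q/2 (w(q) = 3 - (q/q + q/1)/2 = 3 - (1 + q*1)/2 = 3 - (1 + q)/2 = 3 + (-1/2 - q/2) = 5/2 - q/2)
1/(X(11) + w(-3)) = 1/(11**2 + (5/2 - 1/2*(-3))) = 1/(121 + (5/2 + 3/2)) = 1/(121 + 4) = 1/125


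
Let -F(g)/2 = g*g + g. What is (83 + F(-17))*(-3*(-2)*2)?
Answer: -5532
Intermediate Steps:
F(g) = -2*g - 2*g² (F(g) = -2*(g*g + g) = -2*(g² + g) = -2*(g + g²) = -2*g - 2*g²)
(83 + F(-17))*(-3*(-2)*2) = (83 - 2*(-17)*(1 - 17))*(-3*(-2)*2) = (83 - 2*(-17)*(-16))*(6*2) = (83 - 544)*12 = -461*12 = -5532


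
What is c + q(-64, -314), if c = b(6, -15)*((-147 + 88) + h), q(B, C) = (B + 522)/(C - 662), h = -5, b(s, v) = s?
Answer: -187621/488 ≈ -384.47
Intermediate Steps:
q(B, C) = (522 + B)/(-662 + C)
c = -384 (c = 6*((-147 + 88) - 5) = 6*(-59 - 5) = 6*(-64) = -384)
c + q(-64, -314) = -384 + (522 - 64)/(-662 - 314) = -384 + 458/(-976) = -384 - 1/976*458 = -384 - 229/488 = -187621/488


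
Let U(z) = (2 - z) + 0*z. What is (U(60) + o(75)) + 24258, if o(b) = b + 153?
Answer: 24428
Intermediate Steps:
o(b) = 153 + b
U(z) = 2 - z (U(z) = (2 - z) + 0 = 2 - z)
(U(60) + o(75)) + 24258 = ((2 - 1*60) + (153 + 75)) + 24258 = ((2 - 60) + 228) + 24258 = (-58 + 228) + 24258 = 170 + 24258 = 24428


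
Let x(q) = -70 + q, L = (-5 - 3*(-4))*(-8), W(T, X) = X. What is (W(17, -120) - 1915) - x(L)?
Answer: -1909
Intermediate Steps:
L = -56 (L = (-5 + 12)*(-8) = 7*(-8) = -56)
(W(17, -120) - 1915) - x(L) = (-120 - 1915) - (-70 - 56) = -2035 - 1*(-126) = -2035 + 126 = -1909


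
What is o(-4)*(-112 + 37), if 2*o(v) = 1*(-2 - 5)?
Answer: 525/2 ≈ 262.50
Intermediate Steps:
o(v) = -7/2 (o(v) = (1*(-2 - 5))/2 = (1*(-7))/2 = (½)*(-7) = -7/2)
o(-4)*(-112 + 37) = -7*(-112 + 37)/2 = -7/2*(-75) = 525/2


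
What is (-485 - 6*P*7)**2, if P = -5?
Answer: 75625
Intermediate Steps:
(-485 - 6*P*7)**2 = (-485 - 6*(-5)*7)**2 = (-485 + 30*7)**2 = (-485 + 210)**2 = (-275)**2 = 75625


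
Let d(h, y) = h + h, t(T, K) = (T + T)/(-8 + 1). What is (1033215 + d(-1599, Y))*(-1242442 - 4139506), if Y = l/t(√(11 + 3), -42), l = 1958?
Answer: -5543497933116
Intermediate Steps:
t(T, K) = -2*T/7 (t(T, K) = (2*T)/(-7) = (2*T)*(-⅐) = -2*T/7)
Y = -979*√14/2 (Y = 1958/((-2*√(11 + 3)/7)) = 1958/((-2*√14/7)) = 1958*(-√14/4) = -979*√14/2 ≈ -1831.5)
d(h, y) = 2*h
(1033215 + d(-1599, Y))*(-1242442 - 4139506) = (1033215 + 2*(-1599))*(-1242442 - 4139506) = (1033215 - 3198)*(-5381948) = 1030017*(-5381948) = -5543497933116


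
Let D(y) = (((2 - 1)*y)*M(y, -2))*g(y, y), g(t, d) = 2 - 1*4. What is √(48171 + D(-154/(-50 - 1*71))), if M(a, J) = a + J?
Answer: √5828915/11 ≈ 219.48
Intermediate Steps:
g(t, d) = -2 (g(t, d) = 2 - 4 = -2)
M(a, J) = J + a
D(y) = -2*y*(-2 + y) (D(y) = (((2 - 1)*y)*(-2 + y))*(-2) = ((1*y)*(-2 + y))*(-2) = (y*(-2 + y))*(-2) = -2*y*(-2 + y))
√(48171 + D(-154/(-50 - 1*71))) = √(48171 + 2*(-154/(-50 - 1*71))*(2 - (-154)/(-50 - 1*71))) = √(48171 + 2*(-154/(-50 - 71))*(2 - (-154)/(-50 - 71))) = √(48171 + 2*(-154/(-121))*(2 - (-154)/(-121))) = √(48171 + 2*(-154*(-1/121))*(2 - (-154)*(-1)/121)) = √(48171 + 2*(14/11)*(2 - 1*14/11)) = √(48171 + 2*(14/11)*(2 - 14/11)) = √(48171 + 2*(14/11)*(8/11)) = √(48171 + 224/121) = √(5828915/121) = √5828915/11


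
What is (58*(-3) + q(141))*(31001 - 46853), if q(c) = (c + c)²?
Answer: -1257856200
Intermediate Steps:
q(c) = 4*c² (q(c) = (2*c)² = 4*c²)
(58*(-3) + q(141))*(31001 - 46853) = (58*(-3) + 4*141²)*(31001 - 46853) = (-174 + 4*19881)*(-15852) = (-174 + 79524)*(-15852) = 79350*(-15852) = -1257856200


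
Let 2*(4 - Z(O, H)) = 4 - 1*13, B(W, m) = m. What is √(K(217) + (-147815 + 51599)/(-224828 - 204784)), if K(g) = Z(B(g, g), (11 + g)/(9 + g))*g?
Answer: 5*√378304656074/71602 ≈ 42.950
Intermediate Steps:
Z(O, H) = 17/2 (Z(O, H) = 4 - (4 - 1*13)/2 = 4 - (4 - 13)/2 = 4 - ½*(-9) = 4 + 9/2 = 17/2)
K(g) = 17*g/2
√(K(217) + (-147815 + 51599)/(-224828 - 204784)) = √((17/2)*217 + (-147815 + 51599)/(-224828 - 204784)) = √(3689/2 - 96216/(-429612)) = √(3689/2 - 96216*(-1/429612)) = √(3689/2 + 8018/35801) = √(132085925/71602) = 5*√378304656074/71602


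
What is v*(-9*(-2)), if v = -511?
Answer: -9198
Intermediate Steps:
v*(-9*(-2)) = -(-4599)*(-2) = -511*18 = -9198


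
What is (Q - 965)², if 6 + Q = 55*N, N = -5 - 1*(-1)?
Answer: 1418481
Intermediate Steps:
N = -4 (N = -5 + 1 = -4)
Q = -226 (Q = -6 + 55*(-4) = -6 - 220 = -226)
(Q - 965)² = (-226 - 965)² = (-1191)² = 1418481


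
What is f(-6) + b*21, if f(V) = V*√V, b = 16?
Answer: 336 - 6*I*√6 ≈ 336.0 - 14.697*I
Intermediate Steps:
f(V) = V^(3/2)
f(-6) + b*21 = (-6)^(3/2) + 16*21 = -6*I*√6 + 336 = 336 - 6*I*√6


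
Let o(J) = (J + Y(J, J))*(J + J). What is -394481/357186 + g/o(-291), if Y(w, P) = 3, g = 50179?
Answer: -8033015167/9978348096 ≈ -0.80504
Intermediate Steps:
o(J) = 2*J*(3 + J) (o(J) = (J + 3)*(J + J) = (3 + J)*(2*J) = 2*J*(3 + J))
-394481/357186 + g/o(-291) = -394481/357186 + 50179/((2*(-291)*(3 - 291))) = -394481*1/357186 + 50179/((2*(-291)*(-288))) = -394481/357186 + 50179/167616 = -8033015167/9978348096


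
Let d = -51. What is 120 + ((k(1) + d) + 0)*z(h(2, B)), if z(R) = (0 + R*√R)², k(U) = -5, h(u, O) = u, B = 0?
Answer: -328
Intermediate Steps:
z(R) = R³ (z(R) = (0 + R^(3/2))² = (R^(3/2))² = R³)
120 + ((k(1) + d) + 0)*z(h(2, B)) = 120 + ((-5 - 51) + 0)*2³ = 120 + (-56 + 0)*8 = 120 - 56*8 = 120 - 448 = -328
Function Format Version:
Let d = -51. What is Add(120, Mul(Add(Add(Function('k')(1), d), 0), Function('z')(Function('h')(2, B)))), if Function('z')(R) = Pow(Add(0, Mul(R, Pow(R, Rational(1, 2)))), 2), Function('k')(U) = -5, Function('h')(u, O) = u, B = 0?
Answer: -328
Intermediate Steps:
Function('z')(R) = Pow(R, 3) (Function('z')(R) = Pow(Add(0, Pow(R, Rational(3, 2))), 2) = Pow(Pow(R, Rational(3, 2)), 2) = Pow(R, 3))
Add(120, Mul(Add(Add(Function('k')(1), d), 0), Function('z')(Function('h')(2, B)))) = Add(120, Mul(Add(Add(-5, -51), 0), Pow(2, 3))) = Add(120, Mul(Add(-56, 0), 8)) = Add(120, Mul(-56, 8)) = Add(120, -448) = -328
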